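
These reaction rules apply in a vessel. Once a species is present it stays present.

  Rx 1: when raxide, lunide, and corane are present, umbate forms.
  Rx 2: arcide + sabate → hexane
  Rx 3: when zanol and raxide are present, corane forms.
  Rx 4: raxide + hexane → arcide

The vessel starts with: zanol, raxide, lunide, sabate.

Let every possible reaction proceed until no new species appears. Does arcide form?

arcide would need raxide and hexane (Rx 4), but hexane never forms.

No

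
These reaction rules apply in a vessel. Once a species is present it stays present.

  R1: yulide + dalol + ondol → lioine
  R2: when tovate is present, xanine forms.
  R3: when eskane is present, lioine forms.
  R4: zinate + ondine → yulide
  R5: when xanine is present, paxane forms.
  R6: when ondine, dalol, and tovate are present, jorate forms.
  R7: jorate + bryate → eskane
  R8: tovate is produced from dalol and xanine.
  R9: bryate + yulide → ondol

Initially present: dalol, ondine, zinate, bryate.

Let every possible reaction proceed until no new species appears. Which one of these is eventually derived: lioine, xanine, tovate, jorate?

zinate and ondine present → yulide forms (R4).
bryate and yulide present → ondol forms (R9).
yulide, dalol, and ondol present → lioine forms (R1).
xanine would need tovate (R2), but tovate never forms. tovate would need dalol and xanine (R8), but xanine never forms. jorate would need ondine, dalol, and tovate (R6), but tovate never forms.

lioine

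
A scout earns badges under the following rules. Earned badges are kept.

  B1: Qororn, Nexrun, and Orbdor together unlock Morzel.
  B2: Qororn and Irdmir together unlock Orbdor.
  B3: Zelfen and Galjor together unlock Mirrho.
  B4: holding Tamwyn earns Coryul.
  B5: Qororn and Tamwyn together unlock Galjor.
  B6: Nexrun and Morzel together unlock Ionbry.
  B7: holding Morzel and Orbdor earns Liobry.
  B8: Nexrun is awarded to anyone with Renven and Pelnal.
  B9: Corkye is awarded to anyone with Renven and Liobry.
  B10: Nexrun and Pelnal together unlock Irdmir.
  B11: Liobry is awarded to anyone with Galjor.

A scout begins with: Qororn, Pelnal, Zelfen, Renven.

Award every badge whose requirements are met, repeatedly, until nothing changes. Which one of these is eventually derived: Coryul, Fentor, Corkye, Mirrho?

Corkye

With Renven and Pelnal, Nexrun is earned (B8).
With Nexrun and Pelnal, Irdmir is earned (B10).
With Qororn and Irdmir, Orbdor is earned (B2).
With Qororn, Nexrun, and Orbdor, Morzel is earned (B1).
With Morzel and Orbdor, Liobry is earned (B7).
With Renven and Liobry, Corkye is earned (B9).
Mirrho would need Zelfen and Galjor (B3), but Galjor is never earned. No rule produces Fentor, and it is not given. Coryul would need Tamwyn (B4), but Tamwyn is never earned.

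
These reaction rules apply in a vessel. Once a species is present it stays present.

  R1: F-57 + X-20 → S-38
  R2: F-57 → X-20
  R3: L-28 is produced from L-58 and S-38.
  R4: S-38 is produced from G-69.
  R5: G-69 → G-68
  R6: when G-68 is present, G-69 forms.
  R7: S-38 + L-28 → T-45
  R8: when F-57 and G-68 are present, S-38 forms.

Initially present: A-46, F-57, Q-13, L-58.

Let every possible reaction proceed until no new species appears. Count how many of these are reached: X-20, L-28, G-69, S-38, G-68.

F-57 present → X-20 forms (R2).
F-57 and X-20 present → S-38 forms (R1).
L-58 and S-38 present → L-28 forms (R3).
X-20: reached.
L-28: reached.
G-69 would need G-68 (R6), but G-68 never forms.
S-38: reached.
G-68 would need G-69 (R5), but G-69 never forms.
Reached: X-20, L-28, and S-38 — 3 of the 5.

3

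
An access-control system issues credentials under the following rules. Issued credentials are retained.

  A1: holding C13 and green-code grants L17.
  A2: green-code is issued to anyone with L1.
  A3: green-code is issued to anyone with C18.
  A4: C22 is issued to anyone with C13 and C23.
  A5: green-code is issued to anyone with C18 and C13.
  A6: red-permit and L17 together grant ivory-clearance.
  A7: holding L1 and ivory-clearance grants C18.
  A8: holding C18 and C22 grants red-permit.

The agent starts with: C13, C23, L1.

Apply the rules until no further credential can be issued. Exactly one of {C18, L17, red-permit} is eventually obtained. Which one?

L17

Holding L1 grants green-code (A2).
Holding C13 and green-code grants L17 (A1).
red-permit would need C18 and C22 (A8), but C18 is never granted. C18 would need L1 and ivory-clearance (A7), but ivory-clearance is never granted.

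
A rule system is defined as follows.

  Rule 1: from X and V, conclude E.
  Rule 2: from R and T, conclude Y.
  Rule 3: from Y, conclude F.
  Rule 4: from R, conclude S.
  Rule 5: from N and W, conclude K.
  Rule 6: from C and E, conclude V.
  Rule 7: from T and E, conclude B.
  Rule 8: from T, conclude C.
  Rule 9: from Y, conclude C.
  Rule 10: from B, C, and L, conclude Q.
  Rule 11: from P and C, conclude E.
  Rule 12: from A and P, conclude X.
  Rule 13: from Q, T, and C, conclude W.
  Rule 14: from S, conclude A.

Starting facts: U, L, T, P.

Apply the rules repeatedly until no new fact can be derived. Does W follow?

T holds, so C follows (Rule 8).
From P and C, Rule 11 gives E.
From T and E, Rule 7 gives B.
B, C, and L hold, so Q follows (Rule 10).
From Q, T, and C, Rule 13 gives W.

Yes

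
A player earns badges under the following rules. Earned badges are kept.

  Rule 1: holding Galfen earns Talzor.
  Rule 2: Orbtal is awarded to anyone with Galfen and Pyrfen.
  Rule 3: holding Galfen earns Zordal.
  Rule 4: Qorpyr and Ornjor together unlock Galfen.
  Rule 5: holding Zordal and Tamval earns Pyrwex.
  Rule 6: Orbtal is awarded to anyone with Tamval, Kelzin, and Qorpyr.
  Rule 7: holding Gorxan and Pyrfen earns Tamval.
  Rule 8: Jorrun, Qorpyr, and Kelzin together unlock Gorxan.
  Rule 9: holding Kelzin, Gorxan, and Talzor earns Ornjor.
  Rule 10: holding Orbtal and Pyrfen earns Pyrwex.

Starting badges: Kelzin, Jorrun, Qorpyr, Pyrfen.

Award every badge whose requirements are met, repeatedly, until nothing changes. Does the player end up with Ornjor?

Ornjor would need Kelzin, Gorxan, and Talzor (Rule 9), but Talzor is never earned.

No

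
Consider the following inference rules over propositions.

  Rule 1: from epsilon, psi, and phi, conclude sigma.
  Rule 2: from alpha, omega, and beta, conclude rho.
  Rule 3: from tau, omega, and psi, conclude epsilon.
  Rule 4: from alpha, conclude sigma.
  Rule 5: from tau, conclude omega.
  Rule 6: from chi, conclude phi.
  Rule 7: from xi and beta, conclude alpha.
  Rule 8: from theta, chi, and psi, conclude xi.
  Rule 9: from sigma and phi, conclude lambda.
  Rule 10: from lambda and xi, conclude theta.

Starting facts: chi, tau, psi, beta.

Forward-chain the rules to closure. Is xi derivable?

No

xi would need theta, chi, and psi (Rule 8), but theta is never established.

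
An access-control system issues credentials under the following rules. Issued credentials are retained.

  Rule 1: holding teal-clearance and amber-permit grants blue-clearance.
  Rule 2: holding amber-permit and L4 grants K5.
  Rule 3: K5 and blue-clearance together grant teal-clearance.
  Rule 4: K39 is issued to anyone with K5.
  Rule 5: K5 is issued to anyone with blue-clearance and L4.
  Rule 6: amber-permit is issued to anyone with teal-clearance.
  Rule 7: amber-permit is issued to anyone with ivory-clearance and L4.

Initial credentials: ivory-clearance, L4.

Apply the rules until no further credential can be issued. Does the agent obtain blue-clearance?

blue-clearance would need teal-clearance and amber-permit (Rule 1), but teal-clearance is never granted.

No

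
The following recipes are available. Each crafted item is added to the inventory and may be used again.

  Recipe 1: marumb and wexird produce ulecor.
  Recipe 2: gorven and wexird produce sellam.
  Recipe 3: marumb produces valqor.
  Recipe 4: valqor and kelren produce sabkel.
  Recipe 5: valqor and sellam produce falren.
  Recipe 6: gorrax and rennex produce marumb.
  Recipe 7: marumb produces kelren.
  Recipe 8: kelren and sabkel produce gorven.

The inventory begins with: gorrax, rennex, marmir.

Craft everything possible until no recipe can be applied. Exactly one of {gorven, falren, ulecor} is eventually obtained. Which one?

gorven

Using Recipe 6, gorrax and rennex make marumb.
Using Recipe 7, marumb makes kelren.
marumb → valqor (Recipe 3).
valqor and kelren → sabkel (Recipe 4).
kelren and sabkel → gorven (Recipe 8).
ulecor would need marumb and wexird (Recipe 1), but wexird is never obtained. falren would need valqor and sellam (Recipe 5), but sellam is never obtained.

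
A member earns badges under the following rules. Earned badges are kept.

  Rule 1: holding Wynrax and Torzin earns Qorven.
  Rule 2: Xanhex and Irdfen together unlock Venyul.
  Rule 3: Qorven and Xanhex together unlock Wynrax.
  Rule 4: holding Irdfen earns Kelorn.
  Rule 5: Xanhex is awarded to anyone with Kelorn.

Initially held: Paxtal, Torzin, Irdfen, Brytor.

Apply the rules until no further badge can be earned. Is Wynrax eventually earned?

No

Wynrax would need Qorven and Xanhex (Rule 3), but Qorven is never earned.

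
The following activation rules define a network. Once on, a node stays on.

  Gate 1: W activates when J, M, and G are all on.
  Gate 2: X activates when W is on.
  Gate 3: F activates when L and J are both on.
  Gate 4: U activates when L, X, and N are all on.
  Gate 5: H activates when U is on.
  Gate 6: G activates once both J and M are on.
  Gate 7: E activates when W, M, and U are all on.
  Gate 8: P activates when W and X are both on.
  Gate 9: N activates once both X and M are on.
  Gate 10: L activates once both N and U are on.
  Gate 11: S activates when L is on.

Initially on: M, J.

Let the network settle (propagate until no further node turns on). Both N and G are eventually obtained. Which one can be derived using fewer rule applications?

G: Gate 6: J and M on → G on. [1 rule application]
N: J and M are on, so G activates (Gate 6). Gate 1: J, M, and G on → W on. Gate 2: W on → X on. Gate 9: X and M on → N on. [4 rule applications]
G needs fewer.

G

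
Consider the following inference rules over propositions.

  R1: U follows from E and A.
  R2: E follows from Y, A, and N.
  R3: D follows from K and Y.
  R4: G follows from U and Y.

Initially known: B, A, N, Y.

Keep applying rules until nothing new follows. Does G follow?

Y, A, and N hold, so E follows (R2).
E and A hold, so U follows (R1).
U and Y hold, so G follows (R4).

Yes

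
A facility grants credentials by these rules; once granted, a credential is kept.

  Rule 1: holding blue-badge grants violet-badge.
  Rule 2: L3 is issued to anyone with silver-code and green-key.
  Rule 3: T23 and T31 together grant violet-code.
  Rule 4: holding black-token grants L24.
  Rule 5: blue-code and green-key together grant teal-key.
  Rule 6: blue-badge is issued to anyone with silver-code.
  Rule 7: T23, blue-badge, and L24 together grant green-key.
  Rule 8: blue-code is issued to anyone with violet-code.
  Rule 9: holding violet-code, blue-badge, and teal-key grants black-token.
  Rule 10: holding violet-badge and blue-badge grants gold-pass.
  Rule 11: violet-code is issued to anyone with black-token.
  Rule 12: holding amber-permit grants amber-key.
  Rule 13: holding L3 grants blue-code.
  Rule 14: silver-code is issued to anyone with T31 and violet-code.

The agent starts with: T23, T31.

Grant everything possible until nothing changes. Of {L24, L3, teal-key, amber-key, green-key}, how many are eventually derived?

L24 would need black-token (Rule 4), but black-token is never granted.
L3 would need silver-code and green-key (Rule 2), but green-key is never granted.
teal-key would need blue-code and green-key (Rule 5), but green-key is never granted.
amber-key would need amber-permit (Rule 12), but amber-permit is never granted.
green-key would need T23, blue-badge, and L24 (Rule 7), but L24 is never granted.
None of the 5 are reached.

0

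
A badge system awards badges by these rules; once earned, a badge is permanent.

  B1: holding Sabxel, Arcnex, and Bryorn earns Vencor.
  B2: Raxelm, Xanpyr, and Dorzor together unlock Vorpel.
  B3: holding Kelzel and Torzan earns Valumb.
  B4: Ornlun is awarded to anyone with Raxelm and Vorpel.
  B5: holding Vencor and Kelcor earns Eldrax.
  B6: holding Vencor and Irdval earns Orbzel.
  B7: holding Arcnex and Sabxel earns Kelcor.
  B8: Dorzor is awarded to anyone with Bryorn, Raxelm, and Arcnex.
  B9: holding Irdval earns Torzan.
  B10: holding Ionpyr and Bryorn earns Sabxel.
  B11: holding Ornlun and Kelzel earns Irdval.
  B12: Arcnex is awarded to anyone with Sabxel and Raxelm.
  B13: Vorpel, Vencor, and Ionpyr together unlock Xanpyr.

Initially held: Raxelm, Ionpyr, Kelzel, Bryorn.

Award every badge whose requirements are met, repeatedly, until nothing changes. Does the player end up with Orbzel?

No

Orbzel would need Vencor and Irdval (B6), but Irdval is never earned.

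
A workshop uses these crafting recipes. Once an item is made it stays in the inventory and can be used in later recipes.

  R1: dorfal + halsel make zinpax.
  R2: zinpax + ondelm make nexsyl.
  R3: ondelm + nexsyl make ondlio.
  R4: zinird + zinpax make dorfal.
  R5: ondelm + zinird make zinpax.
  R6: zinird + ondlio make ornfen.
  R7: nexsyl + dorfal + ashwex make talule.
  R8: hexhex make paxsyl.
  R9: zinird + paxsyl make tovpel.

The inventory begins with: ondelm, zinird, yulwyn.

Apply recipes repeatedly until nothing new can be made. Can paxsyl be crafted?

No

paxsyl would need hexhex (R8), but hexhex is never obtained.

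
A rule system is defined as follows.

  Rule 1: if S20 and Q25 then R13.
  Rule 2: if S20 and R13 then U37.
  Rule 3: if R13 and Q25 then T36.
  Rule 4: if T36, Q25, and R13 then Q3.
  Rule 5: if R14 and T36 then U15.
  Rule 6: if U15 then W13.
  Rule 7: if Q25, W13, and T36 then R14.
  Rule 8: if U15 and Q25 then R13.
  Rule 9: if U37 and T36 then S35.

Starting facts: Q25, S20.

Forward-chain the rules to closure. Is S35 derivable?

From S20 and Q25, Rule 1 gives R13.
R13 and Q25 hold, so T36 follows (Rule 3).
S20 and R13 hold, so U37 follows (Rule 2).
U37 and T36 hold, so S35 follows (Rule 9).

Yes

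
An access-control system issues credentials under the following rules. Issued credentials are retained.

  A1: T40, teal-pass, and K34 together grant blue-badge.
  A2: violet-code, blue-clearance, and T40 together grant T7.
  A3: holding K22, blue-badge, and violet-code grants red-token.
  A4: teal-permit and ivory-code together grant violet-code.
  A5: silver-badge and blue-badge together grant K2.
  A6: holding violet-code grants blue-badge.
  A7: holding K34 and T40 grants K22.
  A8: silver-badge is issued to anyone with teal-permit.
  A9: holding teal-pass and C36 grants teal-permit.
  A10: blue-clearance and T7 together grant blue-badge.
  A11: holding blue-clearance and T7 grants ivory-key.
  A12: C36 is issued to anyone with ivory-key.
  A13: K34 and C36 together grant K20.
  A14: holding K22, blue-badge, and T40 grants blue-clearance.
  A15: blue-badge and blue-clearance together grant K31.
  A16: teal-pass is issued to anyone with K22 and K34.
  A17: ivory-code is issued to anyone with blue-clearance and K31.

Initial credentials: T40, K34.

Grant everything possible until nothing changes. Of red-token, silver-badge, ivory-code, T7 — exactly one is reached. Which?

Holding K34 and T40 grants K22 (A7).
Holding K22 and K34 grants teal-pass (A16).
Holding T40, teal-pass, and K34 grants blue-badge (A1).
Holding K22, blue-badge, and T40 grants blue-clearance (A14).
Holding blue-badge and blue-clearance grants K31 (A15).
Holding blue-clearance and K31 grants ivory-code (A17).
T7 would need violet-code, blue-clearance, and T40 (A2), but violet-code is never granted. red-token would need K22, blue-badge, and violet-code (A3), but violet-code is never granted. silver-badge would need teal-permit (A8), but teal-permit is never granted.

ivory-code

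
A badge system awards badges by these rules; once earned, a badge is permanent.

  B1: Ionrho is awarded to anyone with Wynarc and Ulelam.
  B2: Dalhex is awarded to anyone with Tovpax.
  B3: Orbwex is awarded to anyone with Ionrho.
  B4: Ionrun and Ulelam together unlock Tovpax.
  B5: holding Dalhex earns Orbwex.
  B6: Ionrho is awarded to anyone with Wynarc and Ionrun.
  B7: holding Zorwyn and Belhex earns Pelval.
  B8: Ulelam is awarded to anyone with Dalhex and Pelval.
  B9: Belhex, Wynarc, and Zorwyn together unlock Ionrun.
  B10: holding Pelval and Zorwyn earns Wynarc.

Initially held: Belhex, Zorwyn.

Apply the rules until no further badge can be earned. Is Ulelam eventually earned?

No

Ulelam would need Dalhex and Pelval (B8), but Dalhex is never earned.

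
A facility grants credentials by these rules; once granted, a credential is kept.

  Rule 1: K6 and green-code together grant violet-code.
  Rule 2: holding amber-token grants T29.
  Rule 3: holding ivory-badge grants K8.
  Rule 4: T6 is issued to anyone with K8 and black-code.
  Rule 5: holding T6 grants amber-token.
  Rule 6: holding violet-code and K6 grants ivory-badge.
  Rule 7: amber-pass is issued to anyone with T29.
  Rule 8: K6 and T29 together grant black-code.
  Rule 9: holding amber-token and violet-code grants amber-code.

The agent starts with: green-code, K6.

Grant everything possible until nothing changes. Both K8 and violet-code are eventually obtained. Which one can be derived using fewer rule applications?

violet-code

violet-code: Holding K6 and green-code grants violet-code (Rule 1). [1 rule application]
K8: Holding K6 and green-code grants violet-code (Rule 1). Holding violet-code and K6 grants ivory-badge (Rule 6). Holding ivory-badge grants K8 (Rule 3). [3 rule applications]
violet-code needs fewer.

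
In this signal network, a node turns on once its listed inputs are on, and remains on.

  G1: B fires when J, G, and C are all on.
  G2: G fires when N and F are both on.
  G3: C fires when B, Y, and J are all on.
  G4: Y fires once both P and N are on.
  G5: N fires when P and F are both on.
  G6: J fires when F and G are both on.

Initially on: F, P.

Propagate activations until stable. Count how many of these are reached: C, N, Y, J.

P and F are on, so N fires (G5).
P and N are on, so Y fires (G4).
N and F are on, so G fires (G2).
G6: F and G on → J on.
C would need B, Y, and J (G3), but B never turns on.
N: reached.
Y: reached.
J: reached.
Reached: N, Y, and J — 3 of the 4.

3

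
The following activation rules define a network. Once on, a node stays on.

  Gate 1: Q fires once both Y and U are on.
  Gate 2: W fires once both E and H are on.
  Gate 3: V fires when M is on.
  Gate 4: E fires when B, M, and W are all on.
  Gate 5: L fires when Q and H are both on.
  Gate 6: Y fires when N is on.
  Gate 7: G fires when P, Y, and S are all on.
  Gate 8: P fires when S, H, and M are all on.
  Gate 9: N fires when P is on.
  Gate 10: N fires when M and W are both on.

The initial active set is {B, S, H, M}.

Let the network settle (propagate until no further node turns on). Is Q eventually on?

Q would need Y and U (Gate 1), but U never turns on.

No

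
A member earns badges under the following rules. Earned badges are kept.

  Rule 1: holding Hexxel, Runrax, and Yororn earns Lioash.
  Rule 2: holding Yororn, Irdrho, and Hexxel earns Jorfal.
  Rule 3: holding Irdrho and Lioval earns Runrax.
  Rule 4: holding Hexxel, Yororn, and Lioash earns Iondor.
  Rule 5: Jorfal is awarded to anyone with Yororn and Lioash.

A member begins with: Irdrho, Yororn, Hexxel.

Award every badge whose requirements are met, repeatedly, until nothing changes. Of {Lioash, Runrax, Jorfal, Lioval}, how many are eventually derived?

With Yororn, Irdrho, and Hexxel, Jorfal is earned (Rule 2).
Lioash would need Hexxel, Runrax, and Yororn (Rule 1), but Runrax is never earned.
Runrax would need Irdrho and Lioval (Rule 3), but Lioval is never earned.
Jorfal: reached.
No rule produces Lioval, and it is not given.
Reached: Jorfal — 1 of the 4.

1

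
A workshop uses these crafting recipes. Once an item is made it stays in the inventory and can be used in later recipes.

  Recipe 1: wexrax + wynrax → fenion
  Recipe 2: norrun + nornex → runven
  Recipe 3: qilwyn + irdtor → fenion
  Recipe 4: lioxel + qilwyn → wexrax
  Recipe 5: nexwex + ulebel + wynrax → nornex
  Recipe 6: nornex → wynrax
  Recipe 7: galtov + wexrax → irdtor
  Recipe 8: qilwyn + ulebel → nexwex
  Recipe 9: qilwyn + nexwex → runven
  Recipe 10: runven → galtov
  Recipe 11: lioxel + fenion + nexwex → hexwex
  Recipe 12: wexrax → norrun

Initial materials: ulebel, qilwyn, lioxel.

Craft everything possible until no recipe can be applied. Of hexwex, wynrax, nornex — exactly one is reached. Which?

Using Recipe 4, lioxel and qilwyn make wexrax.
qilwyn + ulebel → nexwex (Recipe 8).
qilwyn + nexwex → runven (Recipe 9).
runven → galtov (Recipe 10).
galtov + wexrax → irdtor (Recipe 7).
Using Recipe 3, qilwyn and irdtor make fenion.
Using Recipe 11, lioxel, fenion, and nexwex make hexwex.
wynrax would need nornex (Recipe 6), but nornex is never obtained. nornex would need nexwex, ulebel, and wynrax (Recipe 5), but wynrax is never obtained.

hexwex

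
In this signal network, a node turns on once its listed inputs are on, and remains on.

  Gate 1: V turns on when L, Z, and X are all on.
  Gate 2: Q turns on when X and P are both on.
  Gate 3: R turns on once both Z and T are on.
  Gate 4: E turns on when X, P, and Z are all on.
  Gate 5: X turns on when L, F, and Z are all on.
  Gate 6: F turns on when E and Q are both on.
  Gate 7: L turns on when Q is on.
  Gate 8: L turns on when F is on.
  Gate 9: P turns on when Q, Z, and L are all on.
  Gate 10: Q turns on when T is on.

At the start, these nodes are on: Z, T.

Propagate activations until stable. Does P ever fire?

Gate 10: T on → Q on.
Gate 7: Q on → L on.
Q, Z, and L are on, so P turns on (Gate 9).

Yes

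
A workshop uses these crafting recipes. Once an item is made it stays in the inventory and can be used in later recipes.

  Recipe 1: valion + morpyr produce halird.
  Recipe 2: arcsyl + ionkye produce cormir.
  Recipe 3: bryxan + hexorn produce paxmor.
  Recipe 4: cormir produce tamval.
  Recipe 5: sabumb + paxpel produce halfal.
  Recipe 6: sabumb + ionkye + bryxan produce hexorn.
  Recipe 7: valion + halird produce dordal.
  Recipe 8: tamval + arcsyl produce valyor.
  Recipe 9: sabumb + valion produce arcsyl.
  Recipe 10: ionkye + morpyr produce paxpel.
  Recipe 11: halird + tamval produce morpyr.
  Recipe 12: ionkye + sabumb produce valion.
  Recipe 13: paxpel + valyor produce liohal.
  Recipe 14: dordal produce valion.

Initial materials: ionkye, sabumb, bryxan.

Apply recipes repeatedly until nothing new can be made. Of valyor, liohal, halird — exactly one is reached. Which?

valyor

Using Recipe 12, ionkye and sabumb make valion.
Using Recipe 9, sabumb and valion make arcsyl.
arcsyl + ionkye → cormir (Recipe 2).
cormir → tamval (Recipe 4).
Using Recipe 8, tamval and arcsyl make valyor.
liohal would need paxpel and valyor (Recipe 13), but paxpel is never obtained. halird would need valion and morpyr (Recipe 1), but morpyr is never obtained.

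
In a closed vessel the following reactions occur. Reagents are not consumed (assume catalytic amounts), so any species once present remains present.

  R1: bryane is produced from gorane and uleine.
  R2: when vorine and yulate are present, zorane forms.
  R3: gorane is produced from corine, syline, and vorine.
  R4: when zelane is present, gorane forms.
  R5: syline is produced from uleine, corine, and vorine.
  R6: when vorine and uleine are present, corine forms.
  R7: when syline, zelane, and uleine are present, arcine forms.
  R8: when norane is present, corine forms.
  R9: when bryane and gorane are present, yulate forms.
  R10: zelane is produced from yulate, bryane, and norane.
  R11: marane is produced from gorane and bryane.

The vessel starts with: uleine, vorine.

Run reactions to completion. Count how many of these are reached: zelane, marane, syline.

2

vorine and uleine present → corine forms (R6).
uleine, corine, and vorine present → syline forms (R5).
corine, syline, and vorine present → gorane forms (R3).
gorane and uleine present → bryane forms (R1).
gorane and bryane present → marane forms (R11).
zelane would need yulate, bryane, and norane (R10), but norane never forms.
marane: reached.
syline: reached.
Reached: marane and syline — 2 of the 3.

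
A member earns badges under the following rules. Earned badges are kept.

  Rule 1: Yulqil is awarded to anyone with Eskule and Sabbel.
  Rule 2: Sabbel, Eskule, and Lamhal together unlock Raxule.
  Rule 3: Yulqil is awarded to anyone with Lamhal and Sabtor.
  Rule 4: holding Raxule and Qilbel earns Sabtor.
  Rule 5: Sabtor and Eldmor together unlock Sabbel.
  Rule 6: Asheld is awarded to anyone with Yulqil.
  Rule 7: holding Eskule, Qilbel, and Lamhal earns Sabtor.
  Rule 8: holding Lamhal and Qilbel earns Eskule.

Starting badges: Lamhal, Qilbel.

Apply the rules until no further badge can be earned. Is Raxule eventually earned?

Raxule would need Sabbel, Eskule, and Lamhal (Rule 2), but Sabbel is never earned.

No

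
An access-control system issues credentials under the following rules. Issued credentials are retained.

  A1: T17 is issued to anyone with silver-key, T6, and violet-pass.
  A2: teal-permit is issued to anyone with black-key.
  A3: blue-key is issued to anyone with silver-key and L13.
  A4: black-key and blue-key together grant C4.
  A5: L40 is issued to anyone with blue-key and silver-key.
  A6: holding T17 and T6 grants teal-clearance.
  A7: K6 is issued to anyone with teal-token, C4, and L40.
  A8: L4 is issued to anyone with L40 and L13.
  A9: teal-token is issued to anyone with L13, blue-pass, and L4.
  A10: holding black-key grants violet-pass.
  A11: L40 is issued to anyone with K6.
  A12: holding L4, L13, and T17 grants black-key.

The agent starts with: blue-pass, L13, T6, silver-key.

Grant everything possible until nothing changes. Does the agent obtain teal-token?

Holding silver-key and L13 grants blue-key (A3).
Holding blue-key and silver-key grants L40 (A5).
Holding L40 and L13 grants L4 (A8).
Holding L13, blue-pass, and L4 grants teal-token (A9).

Yes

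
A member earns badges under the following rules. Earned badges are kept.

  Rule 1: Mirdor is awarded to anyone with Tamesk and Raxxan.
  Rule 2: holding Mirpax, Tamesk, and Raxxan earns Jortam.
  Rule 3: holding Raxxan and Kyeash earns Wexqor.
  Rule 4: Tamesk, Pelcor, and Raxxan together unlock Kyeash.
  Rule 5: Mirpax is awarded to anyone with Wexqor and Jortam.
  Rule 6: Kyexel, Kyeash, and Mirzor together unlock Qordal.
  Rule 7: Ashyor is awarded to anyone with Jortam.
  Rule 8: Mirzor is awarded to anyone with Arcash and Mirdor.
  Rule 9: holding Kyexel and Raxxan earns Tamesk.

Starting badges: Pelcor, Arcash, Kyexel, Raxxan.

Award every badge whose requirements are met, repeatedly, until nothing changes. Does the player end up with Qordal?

With Kyexel and Raxxan, Tamesk is earned (Rule 9).
With Tamesk and Raxxan, Mirdor is earned (Rule 1).
With Tamesk, Pelcor, and Raxxan, Kyeash is earned (Rule 4).
With Arcash and Mirdor, Mirzor is earned (Rule 8).
With Kyexel, Kyeash, and Mirzor, Qordal is earned (Rule 6).

Yes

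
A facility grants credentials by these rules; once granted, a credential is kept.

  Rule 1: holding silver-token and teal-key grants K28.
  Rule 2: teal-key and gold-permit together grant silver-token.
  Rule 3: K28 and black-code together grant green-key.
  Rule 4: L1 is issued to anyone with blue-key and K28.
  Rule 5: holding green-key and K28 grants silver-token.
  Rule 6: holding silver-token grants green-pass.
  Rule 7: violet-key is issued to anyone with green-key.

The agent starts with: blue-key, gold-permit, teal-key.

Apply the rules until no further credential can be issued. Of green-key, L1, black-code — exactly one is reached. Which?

L1

Holding teal-key and gold-permit grants silver-token (Rule 2).
Holding silver-token and teal-key grants K28 (Rule 1).
Holding blue-key and K28 grants L1 (Rule 4).
green-key would need K28 and black-code (Rule 3), but black-code is never granted. No rule produces black-code, and it is not given.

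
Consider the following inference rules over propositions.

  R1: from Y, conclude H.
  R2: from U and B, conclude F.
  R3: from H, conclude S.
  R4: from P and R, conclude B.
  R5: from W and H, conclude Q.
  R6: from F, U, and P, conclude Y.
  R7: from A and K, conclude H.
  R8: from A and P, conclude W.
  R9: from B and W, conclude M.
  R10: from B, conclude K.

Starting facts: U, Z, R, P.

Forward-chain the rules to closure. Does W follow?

W would need A and P (R8), but A is never established.

No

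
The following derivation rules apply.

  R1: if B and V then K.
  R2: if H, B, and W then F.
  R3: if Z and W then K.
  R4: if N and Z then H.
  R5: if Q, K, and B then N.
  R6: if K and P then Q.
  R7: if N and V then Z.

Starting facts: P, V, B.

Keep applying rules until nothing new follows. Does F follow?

F would need H, B, and W (R2), but W is never established.

No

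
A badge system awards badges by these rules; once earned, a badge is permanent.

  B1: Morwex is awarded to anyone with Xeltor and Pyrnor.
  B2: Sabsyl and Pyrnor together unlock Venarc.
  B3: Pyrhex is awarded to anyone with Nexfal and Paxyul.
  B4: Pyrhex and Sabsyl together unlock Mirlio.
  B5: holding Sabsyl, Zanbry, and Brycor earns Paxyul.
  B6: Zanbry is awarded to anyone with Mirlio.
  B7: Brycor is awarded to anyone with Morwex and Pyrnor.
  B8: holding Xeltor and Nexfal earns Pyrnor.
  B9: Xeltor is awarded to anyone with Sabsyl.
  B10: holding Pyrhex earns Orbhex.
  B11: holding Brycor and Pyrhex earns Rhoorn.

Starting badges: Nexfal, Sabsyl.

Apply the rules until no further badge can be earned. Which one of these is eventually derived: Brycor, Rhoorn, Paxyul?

Brycor

With Sabsyl, Xeltor is earned (B9).
With Xeltor and Nexfal, Pyrnor is earned (B8).
With Xeltor and Pyrnor, Morwex is earned (B1).
With Morwex and Pyrnor, Brycor is earned (B7).
Paxyul would need Sabsyl, Zanbry, and Brycor (B5), but Zanbry is never earned. Rhoorn would need Brycor and Pyrhex (B11), but Pyrhex is never earned.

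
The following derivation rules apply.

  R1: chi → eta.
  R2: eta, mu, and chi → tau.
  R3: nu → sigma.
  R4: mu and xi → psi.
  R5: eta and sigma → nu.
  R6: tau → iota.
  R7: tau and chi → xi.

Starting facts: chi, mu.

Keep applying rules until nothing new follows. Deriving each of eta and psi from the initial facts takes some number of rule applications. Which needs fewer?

eta

eta: chi holds, so eta follows (R1). [1 rule application]
psi: chi holds, so eta follows (R1). From eta, mu, and chi, R2 gives tau. From tau and chi, R7 gives xi. mu and xi hold, so psi follows (R4). [4 rule applications]
eta needs fewer.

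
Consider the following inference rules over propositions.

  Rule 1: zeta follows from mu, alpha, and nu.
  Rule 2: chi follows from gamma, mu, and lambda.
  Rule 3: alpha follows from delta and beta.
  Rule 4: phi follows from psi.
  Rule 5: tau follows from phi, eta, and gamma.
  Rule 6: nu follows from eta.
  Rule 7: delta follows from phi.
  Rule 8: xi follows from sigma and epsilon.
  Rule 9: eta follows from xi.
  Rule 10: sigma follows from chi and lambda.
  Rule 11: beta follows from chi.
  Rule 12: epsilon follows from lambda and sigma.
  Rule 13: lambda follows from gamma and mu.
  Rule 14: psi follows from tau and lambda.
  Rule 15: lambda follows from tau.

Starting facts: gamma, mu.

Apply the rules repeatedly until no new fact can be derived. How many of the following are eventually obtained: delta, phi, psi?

delta would need phi (Rule 7), but phi is never established.
phi would need psi (Rule 4), but psi is never established.
psi would need tau and lambda (Rule 14), but tau is never established.
None of the 3 are reached.

0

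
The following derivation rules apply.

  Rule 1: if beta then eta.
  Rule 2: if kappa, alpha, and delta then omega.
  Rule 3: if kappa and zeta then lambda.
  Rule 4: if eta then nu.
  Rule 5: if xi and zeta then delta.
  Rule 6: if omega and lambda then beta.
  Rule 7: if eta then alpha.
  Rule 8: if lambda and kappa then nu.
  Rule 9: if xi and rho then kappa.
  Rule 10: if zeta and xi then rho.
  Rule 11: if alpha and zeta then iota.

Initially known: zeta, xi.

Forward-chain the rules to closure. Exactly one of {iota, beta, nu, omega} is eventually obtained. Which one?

nu

From zeta and xi, Rule 10 gives rho.
From xi and rho, Rule 9 gives kappa.
From kappa and zeta, Rule 3 gives lambda.
From lambda and kappa, Rule 8 gives nu.
iota would need alpha and zeta (Rule 11), but alpha is never established. beta would need omega and lambda (Rule 6), but omega is never established. omega would need kappa, alpha, and delta (Rule 2), but alpha is never established.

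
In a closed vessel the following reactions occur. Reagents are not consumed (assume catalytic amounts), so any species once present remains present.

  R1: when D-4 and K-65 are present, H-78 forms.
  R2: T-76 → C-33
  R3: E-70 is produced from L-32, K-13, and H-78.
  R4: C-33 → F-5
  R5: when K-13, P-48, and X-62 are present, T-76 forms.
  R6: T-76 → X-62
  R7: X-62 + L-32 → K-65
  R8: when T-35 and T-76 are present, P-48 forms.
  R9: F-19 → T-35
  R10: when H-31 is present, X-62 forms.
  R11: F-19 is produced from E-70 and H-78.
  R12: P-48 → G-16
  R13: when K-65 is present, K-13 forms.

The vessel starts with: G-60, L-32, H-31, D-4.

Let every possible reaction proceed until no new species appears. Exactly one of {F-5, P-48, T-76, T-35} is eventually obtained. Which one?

T-35

H-31 present → X-62 forms (R10).
X-62 and L-32 present → K-65 forms (R7).
D-4 and K-65 present → H-78 forms (R1).
K-65 present → K-13 forms (R13).
L-32, K-13, and H-78 present → E-70 forms (R3).
E-70 and H-78 present → F-19 forms (R11).
F-19 present → T-35 forms (R9).
P-48 would need T-35 and T-76 (R8), but T-76 never forms. T-76 would need K-13, P-48, and X-62 (R5), but P-48 never forms. F-5 would need C-33 (R4), but C-33 never forms.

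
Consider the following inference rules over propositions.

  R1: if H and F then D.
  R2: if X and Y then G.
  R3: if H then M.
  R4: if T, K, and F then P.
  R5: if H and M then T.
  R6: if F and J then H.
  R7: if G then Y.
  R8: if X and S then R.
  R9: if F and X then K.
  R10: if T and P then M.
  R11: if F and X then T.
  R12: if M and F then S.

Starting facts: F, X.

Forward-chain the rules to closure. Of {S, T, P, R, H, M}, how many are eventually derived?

5

F and X hold, so K follows (R9).
From F and X, R11 gives T.
From T, K, and F, R4 gives P.
T and P hold, so M follows (R10).
M and F hold, so S follows (R12).
From X and S, R8 gives R.
S: reached.
T: reached.
P: reached.
R: reached.
H would need F and J (R6), but J is never established.
M: reached.
Reached: S, T, P, R, and M — 5 of the 6.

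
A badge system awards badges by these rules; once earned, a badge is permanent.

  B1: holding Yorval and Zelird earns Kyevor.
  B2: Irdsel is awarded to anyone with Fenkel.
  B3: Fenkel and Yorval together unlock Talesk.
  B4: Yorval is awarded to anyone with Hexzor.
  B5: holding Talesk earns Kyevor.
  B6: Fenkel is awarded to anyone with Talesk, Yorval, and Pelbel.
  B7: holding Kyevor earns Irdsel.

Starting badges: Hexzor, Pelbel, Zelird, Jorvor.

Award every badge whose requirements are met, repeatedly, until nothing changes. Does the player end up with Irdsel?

With Hexzor, Yorval is earned (B4).
With Yorval and Zelird, Kyevor is earned (B1).
With Kyevor, Irdsel is earned (B7).

Yes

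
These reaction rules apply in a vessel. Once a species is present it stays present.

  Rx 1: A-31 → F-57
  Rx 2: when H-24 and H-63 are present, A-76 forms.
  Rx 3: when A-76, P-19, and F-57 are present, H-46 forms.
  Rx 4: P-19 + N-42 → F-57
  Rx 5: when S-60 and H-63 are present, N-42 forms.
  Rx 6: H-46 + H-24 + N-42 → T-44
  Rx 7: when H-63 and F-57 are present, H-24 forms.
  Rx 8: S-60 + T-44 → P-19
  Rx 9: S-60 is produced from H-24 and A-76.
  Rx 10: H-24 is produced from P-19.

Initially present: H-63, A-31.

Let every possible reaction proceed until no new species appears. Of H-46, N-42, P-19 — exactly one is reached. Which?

N-42

A-31 present → F-57 forms (Rx 1).
H-63 and F-57 present → H-24 forms (Rx 7).
H-24 and H-63 present → A-76 forms (Rx 2).
H-24 and A-76 present → S-60 forms (Rx 9).
S-60 and H-63 present → N-42 forms (Rx 5).
P-19 would need S-60 and T-44 (Rx 8), but T-44 never forms. H-46 would need A-76, P-19, and F-57 (Rx 3), but P-19 never forms.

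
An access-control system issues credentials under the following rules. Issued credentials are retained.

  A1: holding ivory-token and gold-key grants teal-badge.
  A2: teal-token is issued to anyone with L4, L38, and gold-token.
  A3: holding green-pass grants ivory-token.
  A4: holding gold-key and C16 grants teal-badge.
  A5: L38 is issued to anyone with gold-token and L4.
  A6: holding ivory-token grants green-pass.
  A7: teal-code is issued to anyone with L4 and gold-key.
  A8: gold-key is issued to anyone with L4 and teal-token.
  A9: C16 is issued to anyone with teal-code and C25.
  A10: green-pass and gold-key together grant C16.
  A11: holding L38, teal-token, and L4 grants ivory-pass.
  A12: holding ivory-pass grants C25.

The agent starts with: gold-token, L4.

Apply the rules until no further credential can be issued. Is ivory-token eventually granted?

No

ivory-token would need green-pass (A3), but green-pass is never granted.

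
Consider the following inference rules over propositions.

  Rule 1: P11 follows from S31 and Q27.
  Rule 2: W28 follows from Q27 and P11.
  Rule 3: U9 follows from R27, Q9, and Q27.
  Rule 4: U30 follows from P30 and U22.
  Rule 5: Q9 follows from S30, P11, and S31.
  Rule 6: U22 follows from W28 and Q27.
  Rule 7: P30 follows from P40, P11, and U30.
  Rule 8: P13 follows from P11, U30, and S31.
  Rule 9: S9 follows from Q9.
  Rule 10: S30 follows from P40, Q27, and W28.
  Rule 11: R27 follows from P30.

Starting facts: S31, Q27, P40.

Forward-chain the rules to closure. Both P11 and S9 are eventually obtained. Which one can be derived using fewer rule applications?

P11

P11: S31 and Q27 hold, so P11 follows (Rule 1). [1 rule application]
S9: S31 and Q27 hold, so P11 follows (Rule 1). From Q27 and P11, Rule 2 gives W28. P40, Q27, and W28 hold, so S30 follows (Rule 10). From S30, P11, and S31, Rule 5 gives Q9. Q9 holds, so S9 follows (Rule 9). [5 rule applications]
P11 needs fewer.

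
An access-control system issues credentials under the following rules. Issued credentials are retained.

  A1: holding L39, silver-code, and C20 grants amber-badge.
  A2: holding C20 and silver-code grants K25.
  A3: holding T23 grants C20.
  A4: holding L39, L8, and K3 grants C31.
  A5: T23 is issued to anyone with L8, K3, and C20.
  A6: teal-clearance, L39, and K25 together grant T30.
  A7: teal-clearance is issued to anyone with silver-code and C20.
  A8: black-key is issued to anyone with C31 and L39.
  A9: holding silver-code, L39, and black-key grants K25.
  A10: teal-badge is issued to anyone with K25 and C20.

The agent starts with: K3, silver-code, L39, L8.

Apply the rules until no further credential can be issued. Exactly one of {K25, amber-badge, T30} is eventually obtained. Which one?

K25

Holding L39, L8, and K3 grants C31 (A4).
Holding C31 and L39 grants black-key (A8).
Holding silver-code, L39, and black-key grants K25 (A9).
T30 would need teal-clearance, L39, and K25 (A6), but teal-clearance is never granted. amber-badge would need L39, silver-code, and C20 (A1), but C20 is never granted.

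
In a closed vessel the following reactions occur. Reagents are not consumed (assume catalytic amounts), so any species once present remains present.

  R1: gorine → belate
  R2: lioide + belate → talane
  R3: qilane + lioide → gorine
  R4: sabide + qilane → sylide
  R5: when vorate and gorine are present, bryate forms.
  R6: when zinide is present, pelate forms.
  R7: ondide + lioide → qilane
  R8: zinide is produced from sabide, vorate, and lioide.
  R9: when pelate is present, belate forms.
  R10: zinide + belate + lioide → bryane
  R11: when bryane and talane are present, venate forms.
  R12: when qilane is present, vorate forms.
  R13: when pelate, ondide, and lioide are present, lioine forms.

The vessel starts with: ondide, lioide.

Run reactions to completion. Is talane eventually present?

Yes

ondide and lioide present → qilane forms (R7).
qilane and lioide present → gorine forms (R3).
gorine present → belate forms (R1).
lioide and belate present → talane forms (R2).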